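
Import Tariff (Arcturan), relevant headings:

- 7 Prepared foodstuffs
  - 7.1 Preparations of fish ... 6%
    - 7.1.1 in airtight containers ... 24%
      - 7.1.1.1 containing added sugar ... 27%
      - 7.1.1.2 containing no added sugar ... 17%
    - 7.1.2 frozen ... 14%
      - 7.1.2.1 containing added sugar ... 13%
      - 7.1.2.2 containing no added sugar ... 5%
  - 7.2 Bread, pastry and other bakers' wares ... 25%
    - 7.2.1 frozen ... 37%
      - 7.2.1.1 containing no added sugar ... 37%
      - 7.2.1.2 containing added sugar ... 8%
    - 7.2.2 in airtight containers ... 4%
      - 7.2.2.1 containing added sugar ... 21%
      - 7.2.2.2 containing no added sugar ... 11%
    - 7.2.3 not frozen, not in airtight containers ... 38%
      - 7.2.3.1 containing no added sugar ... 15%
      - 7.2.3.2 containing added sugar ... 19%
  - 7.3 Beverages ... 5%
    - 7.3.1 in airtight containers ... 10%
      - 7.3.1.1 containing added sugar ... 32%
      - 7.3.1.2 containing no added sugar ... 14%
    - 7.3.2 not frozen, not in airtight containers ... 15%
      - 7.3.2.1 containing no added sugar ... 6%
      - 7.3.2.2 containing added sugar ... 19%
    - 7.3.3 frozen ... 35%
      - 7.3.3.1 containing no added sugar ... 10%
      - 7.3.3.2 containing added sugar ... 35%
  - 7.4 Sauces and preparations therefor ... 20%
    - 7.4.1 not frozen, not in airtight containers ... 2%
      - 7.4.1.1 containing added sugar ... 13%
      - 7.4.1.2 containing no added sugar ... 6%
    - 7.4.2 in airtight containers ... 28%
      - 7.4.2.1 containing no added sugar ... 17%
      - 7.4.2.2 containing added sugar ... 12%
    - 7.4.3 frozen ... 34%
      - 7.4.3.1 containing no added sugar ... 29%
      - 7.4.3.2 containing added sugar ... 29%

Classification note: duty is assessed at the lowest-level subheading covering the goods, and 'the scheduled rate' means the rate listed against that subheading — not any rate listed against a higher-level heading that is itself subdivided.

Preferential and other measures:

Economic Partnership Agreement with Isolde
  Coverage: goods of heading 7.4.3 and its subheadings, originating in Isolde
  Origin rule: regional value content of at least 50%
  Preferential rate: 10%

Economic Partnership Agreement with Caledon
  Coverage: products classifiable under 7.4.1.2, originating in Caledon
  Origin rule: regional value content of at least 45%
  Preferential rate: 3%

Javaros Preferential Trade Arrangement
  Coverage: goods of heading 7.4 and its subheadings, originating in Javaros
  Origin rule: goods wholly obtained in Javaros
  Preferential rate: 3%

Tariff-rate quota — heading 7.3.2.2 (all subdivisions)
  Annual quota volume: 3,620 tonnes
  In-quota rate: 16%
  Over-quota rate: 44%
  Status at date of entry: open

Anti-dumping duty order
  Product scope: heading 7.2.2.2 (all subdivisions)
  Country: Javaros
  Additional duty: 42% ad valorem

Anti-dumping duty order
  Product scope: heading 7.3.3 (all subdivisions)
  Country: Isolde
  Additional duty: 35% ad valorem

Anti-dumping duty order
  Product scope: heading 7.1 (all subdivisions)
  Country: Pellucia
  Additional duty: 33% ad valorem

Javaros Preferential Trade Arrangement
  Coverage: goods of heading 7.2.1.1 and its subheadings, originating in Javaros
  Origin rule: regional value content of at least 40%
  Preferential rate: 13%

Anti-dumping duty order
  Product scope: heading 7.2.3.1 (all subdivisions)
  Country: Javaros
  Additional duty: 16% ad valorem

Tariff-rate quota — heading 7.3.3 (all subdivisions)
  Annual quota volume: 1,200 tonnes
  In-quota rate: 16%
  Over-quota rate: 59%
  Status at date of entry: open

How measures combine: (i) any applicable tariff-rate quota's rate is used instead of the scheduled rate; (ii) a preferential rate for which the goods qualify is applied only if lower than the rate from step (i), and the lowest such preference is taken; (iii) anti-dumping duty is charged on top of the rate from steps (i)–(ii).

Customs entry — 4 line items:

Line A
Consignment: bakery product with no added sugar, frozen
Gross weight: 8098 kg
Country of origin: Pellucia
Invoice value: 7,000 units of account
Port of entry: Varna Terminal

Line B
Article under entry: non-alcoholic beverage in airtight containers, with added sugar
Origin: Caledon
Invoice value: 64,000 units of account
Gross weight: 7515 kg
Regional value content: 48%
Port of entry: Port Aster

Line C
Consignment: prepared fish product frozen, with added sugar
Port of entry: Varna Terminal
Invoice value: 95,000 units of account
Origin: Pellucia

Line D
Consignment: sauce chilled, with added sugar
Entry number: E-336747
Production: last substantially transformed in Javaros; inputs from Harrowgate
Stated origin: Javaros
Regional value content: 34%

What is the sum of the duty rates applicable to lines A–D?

Line A: bakery product → 7.2; frozen → 7.2.1; with no added sugar → 7.2.1.1. Scheduled 37%. No special measure applies. → 37%.
Line B: non-alcoholic beverage → 7.3; in airtight containers → 7.3.1; with added sugar → 7.3.1.1. Scheduled 32%. Caledon agreement on 7.4.1.2: 7.3.1.1 not covered. → 32%.
Line C: prepared fish product → 7.1; frozen → 7.1.2; with added sugar → 7.1.2.1. Scheduled 13%. anti-dumping (Pellucia, 7.1): +33%; total 13% + 33% = 46%. → 46%.
Line D: sauce → 7.4; chilled → 7.4.1; with added sugar → 7.4.1.1. Scheduled 13%. Javaros agreement on 7.4: not wholly obtained; Javaros agreement on 7.2.1.1: 7.4.1.1 not covered. → 13%.
Sum: 37% + 32% + 46% + 13% = 128%.

128%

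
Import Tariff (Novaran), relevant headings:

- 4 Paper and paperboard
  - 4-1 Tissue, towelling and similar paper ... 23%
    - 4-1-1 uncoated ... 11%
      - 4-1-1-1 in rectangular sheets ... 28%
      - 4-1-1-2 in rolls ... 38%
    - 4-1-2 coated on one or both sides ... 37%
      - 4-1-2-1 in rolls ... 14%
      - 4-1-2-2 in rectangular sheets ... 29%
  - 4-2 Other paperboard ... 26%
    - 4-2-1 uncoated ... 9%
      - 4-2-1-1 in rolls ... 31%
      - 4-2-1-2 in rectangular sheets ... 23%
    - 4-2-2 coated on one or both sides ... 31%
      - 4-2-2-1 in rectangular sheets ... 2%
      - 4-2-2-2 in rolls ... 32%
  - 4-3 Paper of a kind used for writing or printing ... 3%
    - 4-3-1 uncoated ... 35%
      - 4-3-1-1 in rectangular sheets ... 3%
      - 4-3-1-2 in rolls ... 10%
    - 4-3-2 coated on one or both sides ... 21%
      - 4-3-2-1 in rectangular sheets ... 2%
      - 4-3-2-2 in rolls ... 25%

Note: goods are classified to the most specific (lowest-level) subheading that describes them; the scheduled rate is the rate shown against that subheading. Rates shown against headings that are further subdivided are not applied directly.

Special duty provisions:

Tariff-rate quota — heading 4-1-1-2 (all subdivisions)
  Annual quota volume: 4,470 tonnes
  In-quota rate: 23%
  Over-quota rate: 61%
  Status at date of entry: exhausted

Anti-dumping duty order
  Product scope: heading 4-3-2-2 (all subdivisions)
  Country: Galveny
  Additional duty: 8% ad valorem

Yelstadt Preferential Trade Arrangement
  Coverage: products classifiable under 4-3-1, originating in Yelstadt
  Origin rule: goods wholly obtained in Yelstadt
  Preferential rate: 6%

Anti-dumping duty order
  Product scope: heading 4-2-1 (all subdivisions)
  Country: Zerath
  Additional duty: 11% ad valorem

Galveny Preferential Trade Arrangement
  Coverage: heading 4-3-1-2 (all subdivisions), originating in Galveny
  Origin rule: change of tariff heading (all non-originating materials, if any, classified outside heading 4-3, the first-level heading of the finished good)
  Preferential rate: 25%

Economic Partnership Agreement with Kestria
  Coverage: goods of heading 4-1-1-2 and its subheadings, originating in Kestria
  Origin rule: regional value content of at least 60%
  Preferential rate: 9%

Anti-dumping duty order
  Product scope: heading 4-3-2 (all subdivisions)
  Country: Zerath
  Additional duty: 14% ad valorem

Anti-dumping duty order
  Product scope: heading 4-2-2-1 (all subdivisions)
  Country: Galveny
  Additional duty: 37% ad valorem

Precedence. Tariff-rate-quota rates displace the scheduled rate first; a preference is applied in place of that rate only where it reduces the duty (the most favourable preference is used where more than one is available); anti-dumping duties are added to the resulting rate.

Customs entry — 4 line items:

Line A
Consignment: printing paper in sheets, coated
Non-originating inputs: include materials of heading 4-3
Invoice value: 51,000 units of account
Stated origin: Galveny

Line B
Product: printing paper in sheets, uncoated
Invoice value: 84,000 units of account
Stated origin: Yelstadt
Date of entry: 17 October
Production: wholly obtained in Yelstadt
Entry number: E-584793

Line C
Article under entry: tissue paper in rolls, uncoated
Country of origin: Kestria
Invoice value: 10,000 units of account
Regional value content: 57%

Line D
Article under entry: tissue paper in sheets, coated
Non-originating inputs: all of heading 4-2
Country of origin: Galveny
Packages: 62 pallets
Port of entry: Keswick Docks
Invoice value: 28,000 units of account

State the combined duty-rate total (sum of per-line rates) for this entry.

95%

Line A: printing paper → 4-3; coated → 4-3-2; in sheets → 4-3-2-1. Scheduled 2%. Galveny agreement on 4-3-1-2: 4-3-2-1 not covered. → 2%.
Line B: printing paper → 4-3; uncoated → 4-3-1; in sheets → 4-3-1-1. Scheduled 3%. Yelstadt agreement on 4-3-1: wholly obtained → 6% available; preference 6% not lower than 3% → no reduction. → 3%.
Line C: tissue paper → 4-1; uncoated → 4-1-1; in rolls → 4-1-1-2. Scheduled 38%. quota on 4-1-1-2 exhausted → over-quota 61%; Kestria agreement on 4-1-1-2: RVC < 60%. → 61%.
Line D: tissue paper → 4-1; coated → 4-1-2; in sheets → 4-1-2-2. Scheduled 29%. Galveny agreement on 4-3-1-2: 4-1-2-2 not covered. → 29%.
Sum: 2% + 3% + 61% + 29% = 95%.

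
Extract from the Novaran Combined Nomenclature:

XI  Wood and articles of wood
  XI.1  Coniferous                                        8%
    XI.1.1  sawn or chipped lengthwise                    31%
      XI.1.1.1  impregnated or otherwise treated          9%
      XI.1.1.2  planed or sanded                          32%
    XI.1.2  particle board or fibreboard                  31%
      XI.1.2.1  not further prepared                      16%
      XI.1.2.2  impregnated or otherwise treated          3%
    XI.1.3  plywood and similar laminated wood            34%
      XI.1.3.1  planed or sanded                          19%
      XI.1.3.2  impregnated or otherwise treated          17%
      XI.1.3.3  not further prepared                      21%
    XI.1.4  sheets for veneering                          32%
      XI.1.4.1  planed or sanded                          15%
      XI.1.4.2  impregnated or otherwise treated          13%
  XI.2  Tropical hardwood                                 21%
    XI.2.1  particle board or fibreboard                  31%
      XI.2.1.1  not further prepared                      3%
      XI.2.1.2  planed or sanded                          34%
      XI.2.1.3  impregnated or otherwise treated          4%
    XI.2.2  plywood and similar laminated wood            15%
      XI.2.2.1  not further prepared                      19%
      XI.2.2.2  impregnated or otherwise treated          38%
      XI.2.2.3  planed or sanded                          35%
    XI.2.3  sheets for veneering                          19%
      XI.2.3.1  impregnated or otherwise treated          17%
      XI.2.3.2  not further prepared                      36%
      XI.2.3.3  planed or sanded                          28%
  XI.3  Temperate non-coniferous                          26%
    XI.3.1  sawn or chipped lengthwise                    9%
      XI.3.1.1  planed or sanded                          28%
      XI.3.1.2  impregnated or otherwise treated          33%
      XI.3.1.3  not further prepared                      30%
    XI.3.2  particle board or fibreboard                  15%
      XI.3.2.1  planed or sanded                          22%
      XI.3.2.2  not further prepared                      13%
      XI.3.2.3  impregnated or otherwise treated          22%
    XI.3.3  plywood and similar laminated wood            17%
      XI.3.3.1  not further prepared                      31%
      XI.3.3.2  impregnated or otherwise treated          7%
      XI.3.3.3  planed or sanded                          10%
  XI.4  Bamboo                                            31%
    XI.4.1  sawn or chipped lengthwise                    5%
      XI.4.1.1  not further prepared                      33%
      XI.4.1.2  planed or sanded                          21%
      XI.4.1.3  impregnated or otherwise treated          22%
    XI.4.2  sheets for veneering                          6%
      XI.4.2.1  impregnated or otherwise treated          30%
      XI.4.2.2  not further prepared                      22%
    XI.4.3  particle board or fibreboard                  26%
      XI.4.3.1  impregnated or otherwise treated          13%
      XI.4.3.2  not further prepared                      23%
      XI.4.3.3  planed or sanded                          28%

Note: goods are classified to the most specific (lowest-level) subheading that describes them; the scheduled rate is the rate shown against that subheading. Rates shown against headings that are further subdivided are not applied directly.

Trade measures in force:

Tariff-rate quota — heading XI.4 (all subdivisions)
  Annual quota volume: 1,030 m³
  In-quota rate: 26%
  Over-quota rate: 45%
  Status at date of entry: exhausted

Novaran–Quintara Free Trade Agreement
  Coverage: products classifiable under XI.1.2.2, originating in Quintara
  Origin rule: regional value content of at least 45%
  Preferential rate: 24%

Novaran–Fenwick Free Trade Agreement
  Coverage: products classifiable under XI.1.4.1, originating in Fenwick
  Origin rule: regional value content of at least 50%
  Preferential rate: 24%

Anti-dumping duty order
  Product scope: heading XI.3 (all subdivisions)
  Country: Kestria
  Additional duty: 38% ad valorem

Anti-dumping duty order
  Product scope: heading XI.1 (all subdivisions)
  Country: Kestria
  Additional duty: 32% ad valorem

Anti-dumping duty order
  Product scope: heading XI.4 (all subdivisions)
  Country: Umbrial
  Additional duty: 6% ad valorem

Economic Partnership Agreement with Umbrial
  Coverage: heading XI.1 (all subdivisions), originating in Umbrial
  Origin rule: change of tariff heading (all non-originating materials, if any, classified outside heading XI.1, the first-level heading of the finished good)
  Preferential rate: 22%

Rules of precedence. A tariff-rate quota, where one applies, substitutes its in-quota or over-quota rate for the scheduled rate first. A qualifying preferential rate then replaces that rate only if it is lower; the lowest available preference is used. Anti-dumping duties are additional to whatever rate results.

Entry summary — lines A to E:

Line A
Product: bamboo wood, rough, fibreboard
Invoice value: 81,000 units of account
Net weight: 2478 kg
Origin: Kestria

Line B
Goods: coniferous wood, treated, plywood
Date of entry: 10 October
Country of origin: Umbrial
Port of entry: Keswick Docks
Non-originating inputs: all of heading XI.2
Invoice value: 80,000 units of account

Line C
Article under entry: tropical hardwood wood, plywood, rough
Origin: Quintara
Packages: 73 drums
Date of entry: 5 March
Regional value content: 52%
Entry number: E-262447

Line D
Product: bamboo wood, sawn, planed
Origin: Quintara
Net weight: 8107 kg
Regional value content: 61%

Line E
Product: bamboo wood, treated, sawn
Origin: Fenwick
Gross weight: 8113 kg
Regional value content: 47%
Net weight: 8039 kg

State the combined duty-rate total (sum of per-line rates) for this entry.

Line A: bamboo → XI.4; fibreboard → XI.4.3; rough → XI.4.3.2. Scheduled 23%. quota on XI.4 exhausted → over-quota 45%. → 45%.
Line B: coniferous → XI.1; plywood → XI.1.3; treated → XI.1.3.2. Scheduled 17%. Umbrial agreement on XI.1: CTH met → 22% available; preference 22% not lower than 17% → no reduction. → 17%.
Line C: tropical hardwood → XI.2; plywood → XI.2.2; rough → XI.2.2.1. Scheduled 19%. Quintara agreement on XI.1.2.2: XI.2.2.1 not covered. → 19%.
Line D: bamboo → XI.4; sawn → XI.4.1; planed → XI.4.1.2. Scheduled 21%. quota on XI.4 exhausted → over-quota 45%; Quintara agreement on XI.1.2.2: XI.4.1.2 not covered. → 45%.
Line E: bamboo → XI.4; sawn → XI.4.1; treated → XI.4.1.3. Scheduled 22%. quota on XI.4 exhausted → over-quota 45%; Fenwick agreement on XI.1.4.1: XI.4.1.3 not covered. → 45%.
Sum: 45% + 17% + 19% + 45% + 45% = 171%.

171%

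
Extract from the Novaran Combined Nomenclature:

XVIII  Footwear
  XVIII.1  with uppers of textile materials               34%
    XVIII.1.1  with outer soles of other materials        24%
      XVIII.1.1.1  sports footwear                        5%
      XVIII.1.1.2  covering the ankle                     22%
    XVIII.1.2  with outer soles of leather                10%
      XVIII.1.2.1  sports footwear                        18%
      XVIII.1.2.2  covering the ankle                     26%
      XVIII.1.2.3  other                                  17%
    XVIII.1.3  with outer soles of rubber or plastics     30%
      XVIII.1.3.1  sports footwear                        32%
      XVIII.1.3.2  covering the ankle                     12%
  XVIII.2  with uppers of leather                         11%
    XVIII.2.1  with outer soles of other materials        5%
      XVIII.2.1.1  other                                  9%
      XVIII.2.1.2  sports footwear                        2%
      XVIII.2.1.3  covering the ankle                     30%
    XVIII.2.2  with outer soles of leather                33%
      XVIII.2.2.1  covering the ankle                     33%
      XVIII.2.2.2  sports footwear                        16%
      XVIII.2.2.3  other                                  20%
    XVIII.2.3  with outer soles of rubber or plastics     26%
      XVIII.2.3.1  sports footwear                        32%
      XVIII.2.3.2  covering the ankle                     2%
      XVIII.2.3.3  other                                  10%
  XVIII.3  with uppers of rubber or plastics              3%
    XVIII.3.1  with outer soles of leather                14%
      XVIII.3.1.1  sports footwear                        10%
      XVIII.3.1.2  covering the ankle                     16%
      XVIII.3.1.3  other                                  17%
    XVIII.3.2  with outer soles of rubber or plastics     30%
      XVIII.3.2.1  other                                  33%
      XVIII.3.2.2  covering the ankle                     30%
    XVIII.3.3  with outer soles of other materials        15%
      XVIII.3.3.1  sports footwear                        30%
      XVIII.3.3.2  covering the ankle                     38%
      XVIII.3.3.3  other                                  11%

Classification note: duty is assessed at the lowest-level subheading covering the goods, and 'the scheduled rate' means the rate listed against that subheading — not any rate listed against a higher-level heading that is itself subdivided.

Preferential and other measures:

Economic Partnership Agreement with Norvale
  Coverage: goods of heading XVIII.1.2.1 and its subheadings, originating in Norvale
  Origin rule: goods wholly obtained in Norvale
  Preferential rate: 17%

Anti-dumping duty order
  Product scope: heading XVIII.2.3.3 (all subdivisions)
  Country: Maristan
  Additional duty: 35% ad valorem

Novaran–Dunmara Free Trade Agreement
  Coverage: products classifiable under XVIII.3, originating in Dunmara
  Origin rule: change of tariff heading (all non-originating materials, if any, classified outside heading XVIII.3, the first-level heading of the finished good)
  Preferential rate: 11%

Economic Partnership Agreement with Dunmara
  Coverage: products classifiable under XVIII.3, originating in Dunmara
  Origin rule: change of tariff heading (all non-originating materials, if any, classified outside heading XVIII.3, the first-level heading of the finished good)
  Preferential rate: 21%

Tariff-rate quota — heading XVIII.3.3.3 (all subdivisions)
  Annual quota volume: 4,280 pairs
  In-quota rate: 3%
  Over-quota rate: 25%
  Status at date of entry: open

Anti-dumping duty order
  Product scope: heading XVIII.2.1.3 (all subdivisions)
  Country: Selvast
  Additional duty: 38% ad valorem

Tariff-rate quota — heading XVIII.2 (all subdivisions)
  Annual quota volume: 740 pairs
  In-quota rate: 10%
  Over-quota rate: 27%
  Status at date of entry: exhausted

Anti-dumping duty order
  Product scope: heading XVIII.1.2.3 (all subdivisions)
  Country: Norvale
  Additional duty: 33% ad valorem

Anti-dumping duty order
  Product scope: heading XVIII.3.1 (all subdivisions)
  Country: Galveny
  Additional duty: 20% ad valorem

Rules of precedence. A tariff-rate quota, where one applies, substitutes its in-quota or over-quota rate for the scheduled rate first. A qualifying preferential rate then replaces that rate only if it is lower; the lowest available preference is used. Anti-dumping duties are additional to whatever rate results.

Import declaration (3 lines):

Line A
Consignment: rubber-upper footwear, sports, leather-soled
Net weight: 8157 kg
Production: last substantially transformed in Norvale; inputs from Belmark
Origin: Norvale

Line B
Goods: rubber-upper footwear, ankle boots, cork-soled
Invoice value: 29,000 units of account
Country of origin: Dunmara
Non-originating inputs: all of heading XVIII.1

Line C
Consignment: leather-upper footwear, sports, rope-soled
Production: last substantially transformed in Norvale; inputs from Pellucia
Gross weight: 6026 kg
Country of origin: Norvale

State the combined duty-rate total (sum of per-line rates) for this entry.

Line A: rubber-upper → XVIII.3; leather-soled → XVIII.3.1; sports → XVIII.3.1.1. Scheduled 10%. Norvale agreement on XVIII.1.2.1: XVIII.3.1.1 not covered. → 10%.
Line B: rubber-upper → XVIII.3; cork-soled → XVIII.3.3; ankle boots → XVIII.3.3.2. Scheduled 38%. Dunmara agreement on XVIII.3: CTH met → 11% available; Dunmara agreement on XVIII.3: CTH met → 21% available; preferential 11%. → 11%.
Line C: leather-upper → XVIII.2; rope-soled → XVIII.2.1; sports → XVIII.2.1.2. Scheduled 2%. quota on XVIII.2 exhausted → over-quota 27%; Norvale agreement on XVIII.1.2.1: XVIII.2.1.2 not covered. → 27%.
Sum: 10% + 11% + 27% = 48%.

48%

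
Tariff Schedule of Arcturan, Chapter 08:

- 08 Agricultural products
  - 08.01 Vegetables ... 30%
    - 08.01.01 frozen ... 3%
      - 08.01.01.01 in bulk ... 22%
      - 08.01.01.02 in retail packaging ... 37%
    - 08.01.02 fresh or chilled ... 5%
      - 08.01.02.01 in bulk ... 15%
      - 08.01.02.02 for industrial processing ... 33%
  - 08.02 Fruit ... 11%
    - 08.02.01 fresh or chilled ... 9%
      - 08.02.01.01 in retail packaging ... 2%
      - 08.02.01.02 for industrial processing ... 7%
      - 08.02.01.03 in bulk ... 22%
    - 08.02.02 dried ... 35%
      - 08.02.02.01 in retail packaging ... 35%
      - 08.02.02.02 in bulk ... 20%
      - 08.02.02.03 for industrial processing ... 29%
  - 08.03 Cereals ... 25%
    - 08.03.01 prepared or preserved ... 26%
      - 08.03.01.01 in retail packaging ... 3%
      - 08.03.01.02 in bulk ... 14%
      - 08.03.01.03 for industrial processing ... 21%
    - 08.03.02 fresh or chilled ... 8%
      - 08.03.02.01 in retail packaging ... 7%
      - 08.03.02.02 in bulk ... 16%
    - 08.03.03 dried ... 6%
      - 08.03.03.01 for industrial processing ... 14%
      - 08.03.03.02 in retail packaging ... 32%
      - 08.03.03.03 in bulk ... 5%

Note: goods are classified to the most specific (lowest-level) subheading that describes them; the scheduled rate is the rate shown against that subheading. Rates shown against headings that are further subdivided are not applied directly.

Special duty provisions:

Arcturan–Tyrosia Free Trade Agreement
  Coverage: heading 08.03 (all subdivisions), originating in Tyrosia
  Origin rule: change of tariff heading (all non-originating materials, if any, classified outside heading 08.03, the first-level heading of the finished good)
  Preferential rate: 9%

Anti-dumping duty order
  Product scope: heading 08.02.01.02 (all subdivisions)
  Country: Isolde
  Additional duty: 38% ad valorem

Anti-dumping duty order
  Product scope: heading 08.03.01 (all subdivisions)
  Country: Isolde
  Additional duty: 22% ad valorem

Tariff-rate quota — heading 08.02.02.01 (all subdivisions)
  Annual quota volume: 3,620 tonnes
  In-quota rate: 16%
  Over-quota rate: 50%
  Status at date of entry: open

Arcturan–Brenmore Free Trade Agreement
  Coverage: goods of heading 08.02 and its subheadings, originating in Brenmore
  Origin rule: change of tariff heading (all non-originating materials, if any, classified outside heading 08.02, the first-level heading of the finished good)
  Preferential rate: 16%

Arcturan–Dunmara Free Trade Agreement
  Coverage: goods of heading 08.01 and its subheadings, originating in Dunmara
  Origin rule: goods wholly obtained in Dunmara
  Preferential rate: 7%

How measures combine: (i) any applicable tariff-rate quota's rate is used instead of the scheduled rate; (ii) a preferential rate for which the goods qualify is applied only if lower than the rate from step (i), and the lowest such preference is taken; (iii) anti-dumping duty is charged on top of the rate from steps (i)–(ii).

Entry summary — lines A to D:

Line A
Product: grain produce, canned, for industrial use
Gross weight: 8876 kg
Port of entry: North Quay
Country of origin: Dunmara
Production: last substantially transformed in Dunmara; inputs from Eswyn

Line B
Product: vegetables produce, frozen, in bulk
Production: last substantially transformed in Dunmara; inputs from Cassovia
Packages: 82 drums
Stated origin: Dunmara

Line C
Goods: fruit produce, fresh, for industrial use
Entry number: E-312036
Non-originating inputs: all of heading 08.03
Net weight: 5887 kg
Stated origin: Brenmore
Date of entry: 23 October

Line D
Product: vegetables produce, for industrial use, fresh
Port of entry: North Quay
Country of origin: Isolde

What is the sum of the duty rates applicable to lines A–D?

83%

Line A: grain → 08.03; canned → 08.03.01; for industrial use → 08.03.01.03. Scheduled 21%. Dunmara agreement on 08.01: 08.03.01.03 not covered. → 21%.
Line B: vegetables → 08.01; frozen → 08.01.01; in bulk → 08.01.01.01. Scheduled 22%. Dunmara agreement on 08.01: not wholly obtained. → 22%.
Line C: fruit → 08.02; fresh → 08.02.01; for industrial use → 08.02.01.02. Scheduled 7%. Brenmore agreement on 08.02: CTH met → 16% available; preference 16% not lower than 7% → no reduction. → 7%.
Line D: vegetables → 08.01; fresh → 08.01.02; for industrial use → 08.01.02.02. Scheduled 33%. No special measure applies. → 33%.
Sum: 21% + 22% + 7% + 33% = 83%.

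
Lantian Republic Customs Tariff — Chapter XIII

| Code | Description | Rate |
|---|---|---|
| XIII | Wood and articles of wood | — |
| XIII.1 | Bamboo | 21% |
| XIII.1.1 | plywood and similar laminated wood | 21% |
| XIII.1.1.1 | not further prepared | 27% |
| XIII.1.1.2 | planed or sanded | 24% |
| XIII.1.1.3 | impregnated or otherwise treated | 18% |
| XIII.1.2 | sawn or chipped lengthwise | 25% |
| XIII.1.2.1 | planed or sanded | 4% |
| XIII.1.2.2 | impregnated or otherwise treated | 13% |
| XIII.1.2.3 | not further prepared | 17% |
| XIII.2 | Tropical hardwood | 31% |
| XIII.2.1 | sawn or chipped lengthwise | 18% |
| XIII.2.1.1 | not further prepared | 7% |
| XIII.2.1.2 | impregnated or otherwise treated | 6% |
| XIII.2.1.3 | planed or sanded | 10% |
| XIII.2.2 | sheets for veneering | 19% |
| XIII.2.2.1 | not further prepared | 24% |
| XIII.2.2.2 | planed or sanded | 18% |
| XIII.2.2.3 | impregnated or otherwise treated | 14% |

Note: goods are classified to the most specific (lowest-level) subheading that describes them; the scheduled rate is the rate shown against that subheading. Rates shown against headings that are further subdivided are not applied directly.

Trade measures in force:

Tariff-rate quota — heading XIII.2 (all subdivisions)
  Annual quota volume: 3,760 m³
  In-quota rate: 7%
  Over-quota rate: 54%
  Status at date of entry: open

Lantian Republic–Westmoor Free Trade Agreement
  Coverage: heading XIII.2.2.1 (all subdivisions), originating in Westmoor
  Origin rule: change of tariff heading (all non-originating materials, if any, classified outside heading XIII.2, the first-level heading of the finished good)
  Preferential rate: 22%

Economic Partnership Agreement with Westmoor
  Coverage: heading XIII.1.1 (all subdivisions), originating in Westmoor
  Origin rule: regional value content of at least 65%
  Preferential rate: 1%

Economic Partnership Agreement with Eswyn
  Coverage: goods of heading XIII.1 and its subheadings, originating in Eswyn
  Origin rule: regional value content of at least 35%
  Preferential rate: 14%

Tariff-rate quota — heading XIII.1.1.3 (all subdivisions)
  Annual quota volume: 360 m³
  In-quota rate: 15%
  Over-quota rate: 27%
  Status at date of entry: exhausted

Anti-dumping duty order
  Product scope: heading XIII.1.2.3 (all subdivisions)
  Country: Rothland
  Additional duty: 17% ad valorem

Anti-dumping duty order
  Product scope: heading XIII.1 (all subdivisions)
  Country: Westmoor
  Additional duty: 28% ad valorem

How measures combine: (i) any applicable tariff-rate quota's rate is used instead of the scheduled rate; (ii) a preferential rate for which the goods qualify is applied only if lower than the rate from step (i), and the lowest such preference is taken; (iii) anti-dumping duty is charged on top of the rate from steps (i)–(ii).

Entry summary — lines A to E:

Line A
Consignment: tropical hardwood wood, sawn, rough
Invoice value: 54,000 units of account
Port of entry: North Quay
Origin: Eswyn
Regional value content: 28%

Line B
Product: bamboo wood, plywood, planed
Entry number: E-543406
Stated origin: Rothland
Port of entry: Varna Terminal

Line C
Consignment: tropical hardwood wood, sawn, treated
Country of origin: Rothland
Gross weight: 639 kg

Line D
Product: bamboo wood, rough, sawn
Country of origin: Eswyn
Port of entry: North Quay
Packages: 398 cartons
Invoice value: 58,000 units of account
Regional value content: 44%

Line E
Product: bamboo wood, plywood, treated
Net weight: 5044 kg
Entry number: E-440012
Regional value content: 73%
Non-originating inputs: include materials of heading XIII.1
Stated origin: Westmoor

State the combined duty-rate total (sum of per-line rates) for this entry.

81%

Line A: tropical hardwood → XIII.2; sawn → XIII.2.1; rough → XIII.2.1.1. Scheduled 7%. quota on XIII.2 open → in-quota 7%; Eswyn agreement on XIII.1: XIII.2.1.1 not covered. → 7%.
Line B: bamboo → XIII.1; plywood → XIII.1.1; planed → XIII.1.1.2. Scheduled 24%. No special measure applies. → 24%.
Line C: tropical hardwood → XIII.2; sawn → XIII.2.1; treated → XIII.2.1.2. Scheduled 6%. quota on XIII.2 open → in-quota 7%. → 7%.
Line D: bamboo → XIII.1; sawn → XIII.1.2; rough → XIII.1.2.3. Scheduled 17%. Eswyn agreement on XIII.1: RVC ≥ 35% → 14% available; preferential 14%. → 14%.
Line E: bamboo → XIII.1; plywood → XIII.1.1; treated → XIII.1.1.3. Scheduled 18%. quota on XIII.1.1.3 exhausted → over-quota 27%; Westmoor agreement on XIII.2.2.1: XIII.1.1.3 not covered; Westmoor agreement on XIII.1.1: RVC ≥ 65% → 1% available; preferential 1%; anti-dumping (Westmoor, XIII.1): +28%; total 1% + 28% = 29%. → 29%.
Sum: 7% + 24% + 7% + 14% + 29% = 81%.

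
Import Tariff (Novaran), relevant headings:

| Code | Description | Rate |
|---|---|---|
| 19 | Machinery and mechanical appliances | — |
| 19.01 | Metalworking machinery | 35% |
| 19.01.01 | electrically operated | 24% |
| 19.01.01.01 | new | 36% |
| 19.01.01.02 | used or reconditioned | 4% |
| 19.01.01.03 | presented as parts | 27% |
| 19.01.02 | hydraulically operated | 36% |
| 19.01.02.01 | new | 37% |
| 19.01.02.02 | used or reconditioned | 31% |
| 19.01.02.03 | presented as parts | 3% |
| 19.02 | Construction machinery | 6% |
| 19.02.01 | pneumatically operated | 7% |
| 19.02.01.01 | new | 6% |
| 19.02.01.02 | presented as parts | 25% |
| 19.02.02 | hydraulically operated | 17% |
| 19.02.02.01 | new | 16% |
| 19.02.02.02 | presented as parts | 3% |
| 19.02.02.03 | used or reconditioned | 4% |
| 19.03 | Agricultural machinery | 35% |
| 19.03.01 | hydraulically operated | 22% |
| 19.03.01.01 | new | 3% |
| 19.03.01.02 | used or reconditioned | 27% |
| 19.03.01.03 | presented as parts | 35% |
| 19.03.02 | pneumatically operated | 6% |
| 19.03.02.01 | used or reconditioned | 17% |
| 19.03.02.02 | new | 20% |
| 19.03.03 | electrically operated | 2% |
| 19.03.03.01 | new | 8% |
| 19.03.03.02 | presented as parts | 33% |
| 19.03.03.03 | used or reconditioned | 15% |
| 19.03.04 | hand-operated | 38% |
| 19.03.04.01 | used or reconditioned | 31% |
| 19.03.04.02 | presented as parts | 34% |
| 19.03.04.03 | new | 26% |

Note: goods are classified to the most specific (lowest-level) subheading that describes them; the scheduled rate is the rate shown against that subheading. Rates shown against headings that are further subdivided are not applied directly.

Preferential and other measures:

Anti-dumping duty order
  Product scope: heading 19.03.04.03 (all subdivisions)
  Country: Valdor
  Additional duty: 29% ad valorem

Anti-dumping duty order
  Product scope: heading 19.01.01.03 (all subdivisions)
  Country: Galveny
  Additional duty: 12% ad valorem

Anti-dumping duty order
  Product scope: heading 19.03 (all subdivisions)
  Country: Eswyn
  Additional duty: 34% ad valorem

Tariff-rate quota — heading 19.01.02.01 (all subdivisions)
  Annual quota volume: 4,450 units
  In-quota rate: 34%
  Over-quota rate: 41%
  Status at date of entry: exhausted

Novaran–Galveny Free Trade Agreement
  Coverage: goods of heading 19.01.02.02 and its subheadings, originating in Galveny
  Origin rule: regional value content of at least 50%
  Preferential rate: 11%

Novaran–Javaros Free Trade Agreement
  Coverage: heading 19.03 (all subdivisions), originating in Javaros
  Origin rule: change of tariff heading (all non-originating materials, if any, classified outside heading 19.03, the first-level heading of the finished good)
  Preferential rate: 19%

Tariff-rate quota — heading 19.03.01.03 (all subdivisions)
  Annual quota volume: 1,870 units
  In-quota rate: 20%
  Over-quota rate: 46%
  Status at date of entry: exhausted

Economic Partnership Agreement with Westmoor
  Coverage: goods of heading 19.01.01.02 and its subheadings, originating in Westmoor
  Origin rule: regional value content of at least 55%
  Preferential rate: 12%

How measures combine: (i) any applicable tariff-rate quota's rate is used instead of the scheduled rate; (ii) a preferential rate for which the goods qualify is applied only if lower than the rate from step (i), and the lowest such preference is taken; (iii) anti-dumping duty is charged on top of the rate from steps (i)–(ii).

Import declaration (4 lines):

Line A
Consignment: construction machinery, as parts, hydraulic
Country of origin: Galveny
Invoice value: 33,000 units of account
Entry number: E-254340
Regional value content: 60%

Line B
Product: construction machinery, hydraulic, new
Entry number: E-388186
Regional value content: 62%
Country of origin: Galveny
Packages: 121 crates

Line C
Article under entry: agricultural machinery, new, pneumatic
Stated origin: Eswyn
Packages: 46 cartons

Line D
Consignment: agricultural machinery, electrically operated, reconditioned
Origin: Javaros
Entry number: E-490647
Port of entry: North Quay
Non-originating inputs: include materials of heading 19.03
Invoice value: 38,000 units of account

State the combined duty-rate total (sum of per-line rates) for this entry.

88%

Line A: construction → 19.02; hydraulic → 19.02.02; as parts → 19.02.02.02. Scheduled 3%. Galveny agreement on 19.01.02.02: 19.02.02.02 not covered. → 3%.
Line B: construction → 19.02; hydraulic → 19.02.02; new → 19.02.02.01. Scheduled 16%. Galveny agreement on 19.01.02.02: 19.02.02.01 not covered. → 16%.
Line C: agricultural → 19.03; pneumatic → 19.03.02; new → 19.03.02.02. Scheduled 20%. anti-dumping (Eswyn, 19.03): +34%; total 20% + 34% = 54%. → 54%.
Line D: agricultural → 19.03; electrically operated → 19.03.03; reconditioned → 19.03.03.03. Scheduled 15%. Javaros agreement on 19.03: CTH not met. → 15%.
Sum: 3% + 16% + 54% + 15% = 88%.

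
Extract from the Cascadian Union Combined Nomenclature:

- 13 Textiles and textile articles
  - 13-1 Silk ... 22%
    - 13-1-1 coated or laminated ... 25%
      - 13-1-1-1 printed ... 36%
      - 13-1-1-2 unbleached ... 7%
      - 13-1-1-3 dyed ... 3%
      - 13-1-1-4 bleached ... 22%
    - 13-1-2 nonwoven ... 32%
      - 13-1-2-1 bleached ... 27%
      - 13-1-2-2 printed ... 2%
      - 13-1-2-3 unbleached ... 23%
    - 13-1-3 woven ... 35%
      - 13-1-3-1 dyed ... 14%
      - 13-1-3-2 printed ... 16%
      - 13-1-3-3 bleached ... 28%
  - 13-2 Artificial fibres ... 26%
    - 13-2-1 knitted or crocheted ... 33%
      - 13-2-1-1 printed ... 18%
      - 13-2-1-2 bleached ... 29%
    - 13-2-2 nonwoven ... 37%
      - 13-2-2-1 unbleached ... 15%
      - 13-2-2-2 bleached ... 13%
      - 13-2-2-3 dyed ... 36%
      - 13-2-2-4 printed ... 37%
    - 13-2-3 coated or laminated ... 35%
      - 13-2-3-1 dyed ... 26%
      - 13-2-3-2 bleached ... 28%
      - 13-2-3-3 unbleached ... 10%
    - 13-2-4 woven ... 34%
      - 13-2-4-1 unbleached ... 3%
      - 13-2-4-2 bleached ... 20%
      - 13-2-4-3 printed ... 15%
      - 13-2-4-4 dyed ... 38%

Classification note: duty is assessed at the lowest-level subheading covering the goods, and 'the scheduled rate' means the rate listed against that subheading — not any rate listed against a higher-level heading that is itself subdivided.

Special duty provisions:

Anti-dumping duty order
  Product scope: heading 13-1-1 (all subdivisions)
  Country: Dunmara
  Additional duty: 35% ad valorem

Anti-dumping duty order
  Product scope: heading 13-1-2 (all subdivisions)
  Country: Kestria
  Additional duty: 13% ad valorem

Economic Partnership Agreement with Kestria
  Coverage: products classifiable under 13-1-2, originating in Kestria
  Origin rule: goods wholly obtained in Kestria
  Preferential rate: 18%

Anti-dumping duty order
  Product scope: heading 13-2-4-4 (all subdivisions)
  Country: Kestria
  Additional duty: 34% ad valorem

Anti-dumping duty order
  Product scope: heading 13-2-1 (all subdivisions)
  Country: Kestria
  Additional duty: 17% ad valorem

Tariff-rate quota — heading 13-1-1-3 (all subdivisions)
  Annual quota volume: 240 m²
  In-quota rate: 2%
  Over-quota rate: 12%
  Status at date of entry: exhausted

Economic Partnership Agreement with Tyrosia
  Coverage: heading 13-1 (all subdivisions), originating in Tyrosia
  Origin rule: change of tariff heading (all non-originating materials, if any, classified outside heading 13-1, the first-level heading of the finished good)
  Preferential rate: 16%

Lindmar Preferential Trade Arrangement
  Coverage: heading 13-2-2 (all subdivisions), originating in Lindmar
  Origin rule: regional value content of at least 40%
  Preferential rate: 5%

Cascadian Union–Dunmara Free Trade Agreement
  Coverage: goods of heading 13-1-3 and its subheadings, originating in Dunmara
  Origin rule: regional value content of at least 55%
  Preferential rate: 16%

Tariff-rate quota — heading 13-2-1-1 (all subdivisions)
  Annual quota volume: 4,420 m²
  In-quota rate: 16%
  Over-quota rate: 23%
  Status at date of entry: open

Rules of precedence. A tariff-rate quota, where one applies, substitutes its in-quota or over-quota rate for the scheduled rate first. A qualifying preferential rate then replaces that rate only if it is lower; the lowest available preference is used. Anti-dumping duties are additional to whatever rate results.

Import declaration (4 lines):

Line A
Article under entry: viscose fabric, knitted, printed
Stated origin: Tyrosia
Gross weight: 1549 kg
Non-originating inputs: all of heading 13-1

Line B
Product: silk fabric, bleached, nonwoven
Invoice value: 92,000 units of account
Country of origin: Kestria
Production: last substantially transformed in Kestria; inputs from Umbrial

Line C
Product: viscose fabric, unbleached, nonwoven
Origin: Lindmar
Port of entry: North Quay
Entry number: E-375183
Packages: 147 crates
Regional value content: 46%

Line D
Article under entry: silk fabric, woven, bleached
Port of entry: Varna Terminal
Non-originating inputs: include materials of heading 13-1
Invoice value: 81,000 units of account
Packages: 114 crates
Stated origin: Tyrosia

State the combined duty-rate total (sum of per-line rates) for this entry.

89%

Line A: viscose → 13-2; knitted → 13-2-1; printed → 13-2-1-1. Scheduled 18%. quota on 13-2-1-1 open → in-quota 16%; Tyrosia agreement on 13-1: 13-2-1-1 not covered. → 16%.
Line B: silk → 13-1; nonwoven → 13-1-2; bleached → 13-1-2-1. Scheduled 27%. Kestria agreement on 13-1-2: not wholly obtained; anti-dumping (Kestria, 13-1-2): +13%; total 27% + 13% = 40%. → 40%.
Line C: viscose → 13-2; nonwoven → 13-2-2; unbleached → 13-2-2-1. Scheduled 15%. Lindmar agreement on 13-2-2: RVC ≥ 40% → 5% available; preferential 5%. → 5%.
Line D: silk → 13-1; woven → 13-1-3; bleached → 13-1-3-3. Scheduled 28%. Tyrosia agreement on 13-1: CTH not met. → 28%.
Sum: 16% + 40% + 5% + 28% = 89%.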